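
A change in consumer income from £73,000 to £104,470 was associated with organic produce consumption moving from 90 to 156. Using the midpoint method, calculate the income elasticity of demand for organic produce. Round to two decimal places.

%ΔQ = (156 − 90)/[(90+156)/2] = 66/123 ≈ 0.5366.
%ΔM = (104,470 − 73,000)/[(73,000+104,470)/2] = 31470/88735 ≈ 0.3547.
E_I = %ΔQ/%ΔM ≈ 1.51.
E_I > 1: normal good (luxury).

1.51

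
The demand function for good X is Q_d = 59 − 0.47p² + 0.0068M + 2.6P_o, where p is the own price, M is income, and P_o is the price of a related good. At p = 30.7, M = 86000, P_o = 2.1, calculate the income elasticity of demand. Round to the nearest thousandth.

2.835

At the given point, Q_d = 59 − 0.47(30.7)² + 0.0068(86000) + 2.6(2.1) = 59 − 442.9703 + 584.8 + 5.46 = 206.2897.
∂Q_d/∂M = +0.0068, so E_I = 0.0068·(86000/206.2897) ≈ 2.835.
E_I > 1: normal good (luxury).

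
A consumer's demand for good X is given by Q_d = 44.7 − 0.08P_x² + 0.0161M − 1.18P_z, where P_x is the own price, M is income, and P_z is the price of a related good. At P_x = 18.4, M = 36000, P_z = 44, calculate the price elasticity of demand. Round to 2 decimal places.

-0.10

Substituting, Q_d = 44.7 − 0.08(18.4)² + 0.0161(36000) − 1.18(44) = 44.7 − 27.0848 + 579.6 − 51.92 = 545.2952.
∂Q_d/∂P_x = −2·0.08·P_x = -2.944, so E_p = -2.944·(18.4/545.2952) ≈ -0.10.
|E_p| < 1: demand is inelastic.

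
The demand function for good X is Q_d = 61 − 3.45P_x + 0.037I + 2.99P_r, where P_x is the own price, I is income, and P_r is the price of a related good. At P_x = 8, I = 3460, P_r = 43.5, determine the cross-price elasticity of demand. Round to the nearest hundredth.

Q_d = 61 − 3.45(8) + 0.037(3460) + 2.99(43.5) = 61 − 27.6 + 128.02 + 130.065 = 291.485.
∂Q_d/∂P_r = +2.99, so E_xy = 2.99·(43.5/291.485) ≈ 0.45.
E_xy > 0: the goods are substitutes.

0.45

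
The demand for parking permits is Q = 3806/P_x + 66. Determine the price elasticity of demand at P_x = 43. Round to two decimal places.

-0.57

At P_x = 43, Q = 154.5116.
dQ/dP_x = −3806/P_x² = −2.0584.
Point elasticity E = (dQ/dP_x)·(P_x/Q) = -2.0584 × 43/154.5116 ≈ -0.57.
|E| < 1, so demand is inelastic at this price.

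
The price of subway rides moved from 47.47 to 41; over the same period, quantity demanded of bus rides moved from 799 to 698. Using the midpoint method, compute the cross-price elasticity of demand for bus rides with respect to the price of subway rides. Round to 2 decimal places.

%ΔQ_x = (698 − 799)/[(799+698)/2] = -101/748.5 ≈ -0.1349.
%ΔP_y = (41 − 47.47)/[(47.47+41)/2] ≈ -0.1463.
E_xy = -0.1349/-0.1463 ≈ 0.92.
E_xy > 0, so bus rides and subway rides are substitutes.

0.92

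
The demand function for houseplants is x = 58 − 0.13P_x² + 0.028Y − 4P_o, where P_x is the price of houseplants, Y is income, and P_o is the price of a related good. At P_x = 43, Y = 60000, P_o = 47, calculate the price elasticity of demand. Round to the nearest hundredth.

x = 58 − 0.13(43)² + 0.028(60000) − 4(47) = 58 − 240.37 + 1680 − 188 = 1309.63.
∂x/∂P_x = −2·0.13·P_x = -11.18, so E_p = -11.18·(43/1309.63) ≈ -0.37.
|E_p| < 1: demand is inelastic.

-0.37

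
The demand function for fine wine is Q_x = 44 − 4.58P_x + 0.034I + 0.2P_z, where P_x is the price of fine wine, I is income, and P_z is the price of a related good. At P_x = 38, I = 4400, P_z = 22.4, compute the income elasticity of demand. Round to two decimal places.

6.22

First evaluate Q_x: 44 − 4.58(38) + 0.034(4400) + 0.2(22.4) = 44 − 174.04 + 149.6 + 4.48 = 24.04.
∂Q_x/∂I = +0.034, so E_I = 0.034·(4400/24.04) ≈ 6.22.
E_I > 1: normal good (luxury).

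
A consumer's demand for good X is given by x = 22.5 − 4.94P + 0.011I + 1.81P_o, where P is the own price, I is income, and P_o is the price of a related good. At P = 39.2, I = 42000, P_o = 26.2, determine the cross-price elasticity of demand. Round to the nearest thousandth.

0.140

First evaluate x: 22.5 − 4.94(39.2) + 0.011(42000) + 1.81(26.2) = 22.5 − 193.648 + 462 + 47.422 = 338.274.
∂x/∂P_o = +1.81, so E_xy = 1.81·(26.2/338.274) ≈ 0.140.
E_xy > 0: the goods are substitutes.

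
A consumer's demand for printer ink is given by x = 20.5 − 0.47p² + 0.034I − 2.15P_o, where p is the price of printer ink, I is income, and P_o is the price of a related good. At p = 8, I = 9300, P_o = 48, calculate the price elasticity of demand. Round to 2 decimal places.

Substituting, x = 20.5 − 0.47(8)² + 0.034(9300) − 2.15(48) = 20.5 − 30.08 + 316.2 − 103.2 = 203.42.
∂x/∂p = −2·0.47·p = -7.52, so E_p = -7.52·(8/203.42) ≈ -0.30.
|E_p| < 1: demand is inelastic.

-0.30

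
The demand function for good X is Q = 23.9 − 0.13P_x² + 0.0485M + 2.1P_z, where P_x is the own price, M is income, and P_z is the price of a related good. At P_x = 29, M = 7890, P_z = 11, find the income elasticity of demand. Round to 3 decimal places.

1.195

Q = 23.9 − 0.13(29)² + 0.0485(7890) + 2.1(11) = 23.9 − 109.33 + 382.665 + 23.1 = 320.335.
∂Q/∂M = +0.0485, so E_I = 0.0485·(7890/320.335) ≈ 1.195.
E_I > 1: normal good (luxury).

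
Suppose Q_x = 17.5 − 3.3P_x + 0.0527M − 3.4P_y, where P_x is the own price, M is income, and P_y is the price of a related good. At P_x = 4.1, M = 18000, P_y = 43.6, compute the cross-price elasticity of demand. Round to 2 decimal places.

-0.18

At the given point, Q_x = 17.5 − 3.3(4.1) + 0.0527(18000) − 3.4(43.6) = 17.5 − 13.53 + 948.6 − 148.24 = 804.33.
∂Q_x/∂P_y = −3.4, so E_xy = -3.4·(43.6/804.33) ≈ -0.18.
E_xy < 0: the goods are complements.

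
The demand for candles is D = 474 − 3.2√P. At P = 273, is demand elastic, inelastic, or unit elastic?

inelastic

At P = 273, D = 421.1273.
dD/dP = −3.2/(2√P) = −3.2/(2·16.5227).
Point elasticity E = (dD/dP)·(P/D) = -0.0968 × 273/421.1273 ≈ -0.063.
|E| ≈ 0.063 < 1, so demand is inelastic.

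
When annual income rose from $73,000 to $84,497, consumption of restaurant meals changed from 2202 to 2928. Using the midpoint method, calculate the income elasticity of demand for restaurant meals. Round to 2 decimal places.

1.94

%ΔQ = (2928 − 2202)/[(2202+2928)/2] = 726/2565 ≈ 0.2830.
%ΔM = (84,497 − 73,000)/[(73,000+84,497)/2] = 11497/78748.5 ≈ 0.1460.
E_I = %ΔQ/%ΔM ≈ 1.94.
E_I > 1: normal good (luxury).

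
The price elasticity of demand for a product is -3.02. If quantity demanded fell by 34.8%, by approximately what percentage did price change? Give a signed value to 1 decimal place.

%ΔQ ≈ E × %ΔP ⇒ %ΔP = %ΔQ / E = (-34.8%)/(-3.02) ≈ 11.5%.

11.5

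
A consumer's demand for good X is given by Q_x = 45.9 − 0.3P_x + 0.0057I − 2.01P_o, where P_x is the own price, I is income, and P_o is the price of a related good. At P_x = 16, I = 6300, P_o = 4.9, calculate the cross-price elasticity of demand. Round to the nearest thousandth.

Substituting, Q_x = 45.9 − 0.3(16) + 0.0057(6300) − 2.01(4.9) = 45.9 − 4.8 + 35.91 − 9.849 = 67.161.
∂Q_x/∂P_o = −2.01, so E_xy = -2.01·(4.9/67.161) ≈ -0.147.
E_xy < 0: the goods are complements.

-0.147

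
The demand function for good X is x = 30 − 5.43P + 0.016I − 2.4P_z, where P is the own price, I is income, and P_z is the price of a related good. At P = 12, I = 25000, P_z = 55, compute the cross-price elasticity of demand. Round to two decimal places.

x = 30 − 5.43(12) + 0.016(25000) − 2.4(55) = 30 − 65.16 + 400 − 132 = 232.84.
∂x/∂P_z = −2.4, so E_xy = -2.4·(55/232.84) ≈ -0.57.
E_xy < 0: the goods are complements.

-0.57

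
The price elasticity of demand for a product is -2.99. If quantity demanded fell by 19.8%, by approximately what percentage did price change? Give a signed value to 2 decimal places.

%ΔQ ≈ E × %ΔP ⇒ %ΔP = %ΔQ / E = (-19.8%)/(-2.99) ≈ 6.62%.

6.62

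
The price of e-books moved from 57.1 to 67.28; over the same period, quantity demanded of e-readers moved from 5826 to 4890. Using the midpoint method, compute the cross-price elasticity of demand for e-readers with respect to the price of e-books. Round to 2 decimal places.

%ΔQ_x = (4890 − 5826)/[(5826+4890)/2] = -936/5358 ≈ -0.1747.
%ΔP_y = (67.28 − 57.1)/[(57.1+67.28)/2] ≈ 0.1637.
E_xy = -0.1747/0.1637 ≈ -1.07.
E_xy < 0, so e-readers and e-books are complements.

-1.07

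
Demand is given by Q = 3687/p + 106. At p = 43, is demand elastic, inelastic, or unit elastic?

inelastic

At p = 43, Q = 191.7442.
dQ/dp = −3687/p² = −1.9941.
Point elasticity E = (dQ/dp)·(p/Q) = -1.9941 × 43/191.7442 ≈ -0.447.
|E| ≈ 0.447 < 1, so demand is inelastic.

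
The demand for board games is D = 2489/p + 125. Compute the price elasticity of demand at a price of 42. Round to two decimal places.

At p = 42, D = 184.2619.
dD/dp = −2489/p² = −1.411.
Point elasticity E = (dD/dp)·(p/D) = -1.411 × 42/184.2619 ≈ -0.32.
|E| < 1, so demand is inelastic at this price.

-0.32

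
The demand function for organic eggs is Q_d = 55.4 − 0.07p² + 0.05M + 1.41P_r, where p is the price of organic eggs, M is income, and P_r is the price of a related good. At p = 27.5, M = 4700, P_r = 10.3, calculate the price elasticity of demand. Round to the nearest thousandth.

-0.420

At the given point, Q_d = 55.4 − 0.07(27.5)² + 0.05(4700) + 1.41(10.3) = 55.4 − 52.9375 + 235 + 14.523 = 251.9855.
∂Q_d/∂p = −2·0.07·p = -3.85, so E_p = -3.85·(27.5/251.9855) ≈ -0.420.
|E_p| < 1: demand is inelastic.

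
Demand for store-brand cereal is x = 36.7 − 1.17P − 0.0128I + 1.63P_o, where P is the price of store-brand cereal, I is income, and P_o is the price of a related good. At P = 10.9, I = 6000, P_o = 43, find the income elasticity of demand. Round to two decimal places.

First evaluate x: 36.7 − 1.17(10.9) − 0.0128(6000) + 1.63(43) = 36.7 − 12.753 − 76.8 + 70.09 = 17.237.
∂x/∂I = −0.0128, so E_I = -0.0128·(6000/17.237) ≈ -4.46.
E_I < 0: inferior good.

-4.46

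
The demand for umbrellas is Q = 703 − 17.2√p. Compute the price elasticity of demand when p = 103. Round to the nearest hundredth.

-0.17

At p = 103, Q = 528.4391.
dQ/dp = −17.2/(2√p) = −17.2/(2·10.1489).
Point elasticity E = (dQ/dp)·(p/Q) = -0.8474 × 103/528.4391 ≈ -0.17.
|E| < 1, so demand is inelastic at this price.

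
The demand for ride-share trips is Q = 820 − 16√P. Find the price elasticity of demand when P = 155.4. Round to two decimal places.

-0.16

At P = 155.4, Q = 620.5447.
dQ/dP = −16/(2√P) = −16/(2·12.466).
Point elasticity E = (dQ/dP)·(P/Q) = -0.6417 × 155.4/620.5447 ≈ -0.16.
|E| < 1, so demand is inelastic at this price.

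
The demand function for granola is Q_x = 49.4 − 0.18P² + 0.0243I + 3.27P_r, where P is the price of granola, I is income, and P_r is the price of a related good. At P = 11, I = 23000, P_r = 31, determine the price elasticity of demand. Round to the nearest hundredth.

-0.06

At the given point, Q_x = 49.4 − 0.18(11)² + 0.0243(23000) + 3.27(31) = 49.4 − 21.78 + 558.9 + 101.37 = 687.89.
∂Q_x/∂P = −2·0.18·P = -3.96, so E_p = -3.96·(11/687.89) ≈ -0.06.
|E_p| < 1: demand is inelastic.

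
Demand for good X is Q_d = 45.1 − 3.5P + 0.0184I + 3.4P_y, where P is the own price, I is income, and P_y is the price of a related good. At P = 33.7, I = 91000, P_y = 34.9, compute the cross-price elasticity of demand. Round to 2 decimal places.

0.07

Evaluating quantity at (P, I, P_y) gives Q_d = 45.1 − 3.5(33.7) + 0.0184(91000) + 3.4(34.9) = 45.1 − 117.95 + 1674.4 + 118.66 = 1720.21.
∂Q_d/∂P_y = +3.4, so E_xy = 3.4·(34.9/1720.21) ≈ 0.07.
E_xy > 0: the goods are substitutes.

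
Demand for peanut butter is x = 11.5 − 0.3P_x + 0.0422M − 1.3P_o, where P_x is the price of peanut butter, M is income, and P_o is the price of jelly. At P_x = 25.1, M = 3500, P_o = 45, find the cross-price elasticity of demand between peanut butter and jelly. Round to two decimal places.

-0.63

Substituting, x = 11.5 − 0.3(25.1) + 0.0422(3500) − 1.3(45) = 11.5 − 7.53 + 147.7 − 58.5 = 93.17.
∂x/∂P_o = −1.3, so E_xy = -1.3·(45/93.17) ≈ -0.63.
E_xy < 0: the goods are complements.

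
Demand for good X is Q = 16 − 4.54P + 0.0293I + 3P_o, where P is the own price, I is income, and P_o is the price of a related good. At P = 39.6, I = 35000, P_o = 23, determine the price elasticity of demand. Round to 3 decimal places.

Q = 16 − 4.54(39.6) + 0.0293(35000) + 3(23) = 16 − 179.784 + 1025.5 + 69 = 930.716.
∂Q/∂P = −4.54, so E_p = (−4.54)·(39.6/930.716) ≈ -0.193.
|E_p| < 1: demand is inelastic.

-0.193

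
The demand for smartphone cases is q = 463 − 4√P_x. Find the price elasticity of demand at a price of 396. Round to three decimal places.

At P_x = 396, q = 383.401.
dq/dP_x = −4/(2√P_x) = −4/(2·19.8997).
Point elasticity E = (dq/dP_x)·(P_x/q) = -0.1005 × 396/383.401 ≈ -0.104.
|E| < 1, so demand is inelastic at this price.

-0.104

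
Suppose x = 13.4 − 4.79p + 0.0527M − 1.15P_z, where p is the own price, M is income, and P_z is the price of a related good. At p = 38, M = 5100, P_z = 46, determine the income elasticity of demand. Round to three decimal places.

5.688

Substituting, x = 13.4 − 4.79(38) + 0.0527(5100) − 1.15(46) = 13.4 − 182.02 + 268.77 − 52.9 = 47.25.
∂x/∂M = +0.0527, so E_I = 0.0527·(5100/47.25) ≈ 5.688.
E_I > 1: normal good (luxury).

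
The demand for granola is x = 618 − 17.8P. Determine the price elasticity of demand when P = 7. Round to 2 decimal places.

At P = 7, x = 493.4.
dx/dP = −17.8.
Point elasticity E = (dx/dP)·(P/x) = -17.8 × 7/493.4 ≈ -0.25.
|E| < 1, so demand is inelastic at this price.

-0.25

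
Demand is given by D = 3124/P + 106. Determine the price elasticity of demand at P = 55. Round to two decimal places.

At P = 55, D = 162.8.
dD/dP = −3124/P² = −1.0327.
Point elasticity E = (dD/dP)·(P/D) = -1.0327 × 55/162.8 ≈ -0.35.
|E| < 1, so demand is inelastic at this price.

-0.35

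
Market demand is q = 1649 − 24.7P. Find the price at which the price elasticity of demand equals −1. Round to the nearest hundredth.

For linear demand q = a − bP, E = −bP/(a − bP). |E| = 1 ⇒ bP = a − bP ⇒ P = a/(2b).
P = 1649/(2·24.7) ≈ 33.38.

33.38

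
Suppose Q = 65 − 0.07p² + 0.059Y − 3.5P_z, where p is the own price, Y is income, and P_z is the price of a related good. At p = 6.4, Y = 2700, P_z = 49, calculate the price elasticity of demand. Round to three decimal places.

-0.115

At the given point, Q = 65 − 0.07(6.4)² + 0.059(2700) − 3.5(49) = 65 − 2.8672 + 159.3 − 171.5 = 49.9328.
∂Q/∂p = −2·0.07·p = -0.896, so E_p = -0.896·(6.4/49.9328) ≈ -0.115.
|E_p| < 1: demand is inelastic.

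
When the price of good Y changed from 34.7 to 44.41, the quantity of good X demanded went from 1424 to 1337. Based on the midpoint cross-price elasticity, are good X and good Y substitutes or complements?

complements

%ΔQ_x = (1337 − 1424)/[(1424+1337)/2] = -87/1380.5 ≈ -0.0630.
%ΔP_y = (44.41 − 34.7)/[(34.7+44.41)/2] ≈ 0.2455.
E_xy = -0.0630/0.2455 ≈ -0.257.
E_xy < 0, so the goods are complements.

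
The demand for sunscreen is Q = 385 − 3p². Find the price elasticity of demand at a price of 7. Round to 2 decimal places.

At p = 7, Q = 238.
dQ/dp = −2·3·p = −42.
Point elasticity E = (dQ/dp)·(p/Q) = -42 × 7/238 ≈ -1.24.
|E| > 1, so demand is elastic at this price.

-1.24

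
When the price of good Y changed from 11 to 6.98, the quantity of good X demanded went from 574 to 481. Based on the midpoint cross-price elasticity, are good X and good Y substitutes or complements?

%ΔQ_x = (481 − 574)/[(574+481)/2] = -93/527.5 ≈ -0.1763.
%ΔP_y = (6.98 − 11)/[(11+6.98)/2] ≈ -0.4472.
E_xy = -0.1763/-0.4472 ≈ 0.394.
E_xy > 0, so the goods are substitutes.

substitutes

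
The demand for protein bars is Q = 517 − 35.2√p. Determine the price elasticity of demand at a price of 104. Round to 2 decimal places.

At p = 104, Q = 158.029.
dQ/dp = −35.2/(2√p) = −35.2/(2·10.198).
Point elasticity E = (dQ/dp)·(p/Q) = -1.7258 × 104/158.029 ≈ -1.14.
|E| > 1, so demand is elastic at this price.

-1.14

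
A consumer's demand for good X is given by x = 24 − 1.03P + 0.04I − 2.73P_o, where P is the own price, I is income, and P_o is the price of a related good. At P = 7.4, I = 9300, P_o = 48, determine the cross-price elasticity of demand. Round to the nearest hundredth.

-0.51

x = 24 − 1.03(7.4) + 0.04(9300) − 2.73(48) = 24 − 7.622 + 372 − 131.04 = 257.338.
∂x/∂P_o = −2.73, so E_xy = -2.73·(48/257.338) ≈ -0.51.
E_xy < 0: the goods are complements.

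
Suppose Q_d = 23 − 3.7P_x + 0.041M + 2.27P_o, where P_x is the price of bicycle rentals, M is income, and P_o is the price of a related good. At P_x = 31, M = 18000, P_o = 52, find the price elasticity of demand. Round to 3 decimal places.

At the given point, Q_d = 23 − 3.7(31) + 0.041(18000) + 2.27(52) = 23 − 114.7 + 738 + 118.04 = 764.34.
∂Q_d/∂P_x = −3.7, so E_p = (−3.7)·(31/764.34) ≈ -0.150.
|E_p| < 1: demand is inelastic.

-0.150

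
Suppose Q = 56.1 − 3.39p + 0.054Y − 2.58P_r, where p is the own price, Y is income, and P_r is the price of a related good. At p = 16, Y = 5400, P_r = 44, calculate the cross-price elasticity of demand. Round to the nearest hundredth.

Evaluating quantity at (p, Y, P_r) gives Q = 56.1 − 3.39(16) + 0.054(5400) − 2.58(44) = 56.1 − 54.24 + 291.6 − 113.52 = 179.94.
∂Q/∂P_r = −2.58, so E_xy = -2.58·(44/179.94) ≈ -0.63.
E_xy < 0: the goods are complements.

-0.63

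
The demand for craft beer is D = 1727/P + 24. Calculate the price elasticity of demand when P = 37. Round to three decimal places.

At P = 37, D = 70.6757.
dD/dP = −1727/P² = −1.2615.
Point elasticity E = (dD/dP)·(P/D) = -1.2615 × 37/70.6757 ≈ -0.660.
|E| < 1, so demand is inelastic at this price.

-0.660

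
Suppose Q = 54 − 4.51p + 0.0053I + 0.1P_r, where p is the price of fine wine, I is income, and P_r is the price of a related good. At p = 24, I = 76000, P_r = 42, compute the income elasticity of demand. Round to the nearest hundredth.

First evaluate Q: 54 − 4.51(24) + 0.0053(76000) + 0.1(42) = 54 − 108.24 + 402.8 + 4.2 = 352.76.
∂Q/∂I = +0.0053, so E_I = 0.0053·(76000/352.76) ≈ 1.14.
E_I > 1: normal good (luxury).

1.14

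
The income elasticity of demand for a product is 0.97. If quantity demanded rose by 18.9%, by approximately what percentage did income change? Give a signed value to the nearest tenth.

19.5

%ΔQ ≈ E × %ΔI ⇒ %ΔI = %ΔQ / E = (18.9%)/(0.97) ≈ 19.5%.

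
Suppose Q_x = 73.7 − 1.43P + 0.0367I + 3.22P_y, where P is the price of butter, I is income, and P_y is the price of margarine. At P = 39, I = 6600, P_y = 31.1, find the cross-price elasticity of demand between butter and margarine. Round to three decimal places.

Evaluating quantity at (P, I, P_y) gives Q_x = 73.7 − 1.43(39) + 0.0367(6600) + 3.22(31.1) = 73.7 − 55.77 + 242.22 + 100.142 = 360.292.
∂Q_x/∂P_y = +3.22, so E_xy = 3.22·(31.1/360.292) ≈ 0.278.
E_xy > 0: the goods are substitutes.

0.278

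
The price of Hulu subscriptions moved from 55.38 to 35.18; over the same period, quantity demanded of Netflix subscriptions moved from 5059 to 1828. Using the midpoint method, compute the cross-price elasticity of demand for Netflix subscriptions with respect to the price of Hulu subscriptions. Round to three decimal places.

2.103

%ΔQ_x = (1828 − 5059)/[(5059+1828)/2] = -3231/3443.5 ≈ -0.9383.
%ΔP_y = (35.18 − 55.38)/[(55.38+35.18)/2] ≈ -0.4461.
E_xy = -0.9383/-0.4461 ≈ 2.103.
E_xy > 0, so Netflix subscriptions and Hulu subscriptions are substitutes.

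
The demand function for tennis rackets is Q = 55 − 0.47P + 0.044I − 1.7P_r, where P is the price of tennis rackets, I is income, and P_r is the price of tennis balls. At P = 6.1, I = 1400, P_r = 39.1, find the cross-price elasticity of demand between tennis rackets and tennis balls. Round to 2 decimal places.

Substituting, Q = 55 − 0.47(6.1) + 0.044(1400) − 1.7(39.1) = 55 − 2.867 + 61.6 − 66.47 = 47.263.
∂Q/∂P_r = −1.7, so E_xy = -1.7·(39.1/47.263) ≈ -1.41.
E_xy < 0: the goods are complements.

-1.41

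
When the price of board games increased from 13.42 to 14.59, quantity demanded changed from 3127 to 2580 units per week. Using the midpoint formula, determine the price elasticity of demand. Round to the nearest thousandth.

-2.295

%ΔQ = (2580 − 3127)/[(3127 + 2580)/2] = -547/2853.5 ≈ -0.1917.
%ΔP = (14.59 − 13.42)/[(13.42 + 14.59)/2] = 1.17/14.005 ≈ 0.0835.
Arc elasticity E = %ΔQ/%ΔP ≈ -0.1917/0.0835 ≈ -2.295.
|E| > 1: demand is elastic over this range.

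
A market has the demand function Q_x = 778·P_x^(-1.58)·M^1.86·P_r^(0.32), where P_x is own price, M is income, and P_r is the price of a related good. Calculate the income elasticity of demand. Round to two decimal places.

1.86

For a Cobb–Douglas (constant-elasticity) form Q_x = A·M^α·…, the elasticity with respect to M equals the exponent α at every point.
Here the exponent on M is 1.86, so the income elasticity of demand is 1.86.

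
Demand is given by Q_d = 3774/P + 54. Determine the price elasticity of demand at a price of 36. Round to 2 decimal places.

-0.66

At P = 36, Q_d = 158.8333.
dQ_d/dP = −3774/P² = −2.912.
Point elasticity E = (dQ_d/dP)·(P/Q_d) = -2.912 × 36/158.8333 ≈ -0.66.
|E| < 1, so demand is inelastic at this price.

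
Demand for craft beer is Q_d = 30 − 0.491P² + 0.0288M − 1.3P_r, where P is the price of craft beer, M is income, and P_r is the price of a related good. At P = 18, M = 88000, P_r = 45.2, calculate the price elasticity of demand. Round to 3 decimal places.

-0.136

At the given point, Q_d = 30 − 0.491(18)² + 0.0288(88000) − 1.3(45.2) = 30 − 159.084 + 2534.4 − 58.76 = 2346.556.
∂Q_d/∂P = −2·0.491·P = -17.676, so E_p = -17.676·(18/2346.556) ≈ -0.136.
|E_p| < 1: demand is inelastic.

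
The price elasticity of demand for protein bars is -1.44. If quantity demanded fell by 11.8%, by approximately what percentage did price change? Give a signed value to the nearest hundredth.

8.19

%ΔQ ≈ E × %ΔP ⇒ %ΔP = %ΔQ / E = (-11.8%)/(-1.44) ≈ 8.19%.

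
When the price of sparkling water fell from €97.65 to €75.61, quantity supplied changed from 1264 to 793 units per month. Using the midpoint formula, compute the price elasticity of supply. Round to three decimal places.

1.800

%ΔQ = (793 − 1264)/[(1264 + 793)/2] = -471/1028.5 ≈ -0.4579.
%ΔP = (75.61 − 97.65)/[(97.65 + 75.61)/2] = -22.04/86.63 ≈ -0.2544.
Arc elasticity E = %ΔQ/%ΔP ≈ -0.4579/-0.2544 ≈ 1.800.
|E| > 1: supply is elastic over this range.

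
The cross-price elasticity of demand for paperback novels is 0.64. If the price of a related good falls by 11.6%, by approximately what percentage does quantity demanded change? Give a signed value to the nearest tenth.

-7.4

%ΔQ ≈ E × %ΔP_y = (0.64) × (-11.6%) ≈ -7.4%.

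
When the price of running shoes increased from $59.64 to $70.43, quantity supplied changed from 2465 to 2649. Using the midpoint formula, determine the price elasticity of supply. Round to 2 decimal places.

%ΔQ = (2649 − 2465)/[(2465 + 2649)/2] = 184/2557 ≈ 0.0720.
%Δp = (70.43 − 59.64)/[(59.64 + 70.43)/2] = 10.79/65.035 ≈ 0.1659.
Arc elasticity E = %ΔQ/%Δp ≈ 0.0720/0.1659 ≈ 0.43.
|E| < 1: supply is inelastic over this range.

0.43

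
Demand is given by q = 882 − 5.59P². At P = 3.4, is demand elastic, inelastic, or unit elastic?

inelastic

At P = 3.4, q = 817.3796.
dq/dP = −2·5.59·P = −38.012.
Point elasticity E = (dq/dP)·(P/q) = -38.012 × 3.4/817.3796 ≈ -0.158.
|E| ≈ 0.158 < 1, so demand is inelastic.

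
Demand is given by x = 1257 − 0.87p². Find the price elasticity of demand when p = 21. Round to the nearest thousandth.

At p = 21, x = 873.33.
dx/dp = −2·0.87·p = −36.54.
Point elasticity E = (dx/dp)·(p/x) = -36.54 × 21/873.33 ≈ -0.879.
|E| < 1, so demand is inelastic at this price.

-0.879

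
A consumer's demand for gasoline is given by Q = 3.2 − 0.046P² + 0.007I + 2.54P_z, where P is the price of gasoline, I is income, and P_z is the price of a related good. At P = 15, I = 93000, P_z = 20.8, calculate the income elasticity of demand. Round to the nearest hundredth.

Q = 3.2 − 0.046(15)² + 0.007(93000) + 2.54(20.8) = 3.2 − 10.35 + 651 + 52.832 = 696.682.
∂Q/∂I = +0.007, so E_I = 0.007·(93000/696.682) ≈ 0.93.
E_I ∈ (0,1): normal good (necessity).

0.93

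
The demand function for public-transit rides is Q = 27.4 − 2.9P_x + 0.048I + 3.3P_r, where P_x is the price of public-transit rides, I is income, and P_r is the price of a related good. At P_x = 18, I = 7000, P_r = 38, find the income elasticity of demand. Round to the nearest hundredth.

First evaluate Q: 27.4 − 2.9(18) + 0.048(7000) + 3.3(38) = 27.4 − 52.2 + 336 + 125.4 = 436.6.
∂Q/∂I = +0.048, so E_I = 0.048·(7000/436.6) ≈ 0.77.
E_I ∈ (0,1): normal good (necessity).

0.77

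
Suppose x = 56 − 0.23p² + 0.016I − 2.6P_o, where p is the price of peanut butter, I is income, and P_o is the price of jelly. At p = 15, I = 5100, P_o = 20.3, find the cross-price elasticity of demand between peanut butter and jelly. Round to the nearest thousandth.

First evaluate x: 56 − 0.23(15)² + 0.016(5100) − 2.6(20.3) = 56 − 51.75 + 81.6 − 52.78 = 33.07.
∂x/∂P_o = −2.6, so E_xy = -2.6·(20.3/33.07) ≈ -1.596.
E_xy < 0: the goods are complements.

-1.596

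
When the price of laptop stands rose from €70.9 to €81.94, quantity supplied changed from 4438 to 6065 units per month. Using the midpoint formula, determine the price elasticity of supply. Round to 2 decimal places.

%Δq = (6065 − 4438)/[(4438 + 6065)/2] = 1627/5251.5 ≈ 0.3098.
%ΔP = (81.94 − 70.9)/[(70.9 + 81.94)/2] = 11.04/76.42 ≈ 0.1445.
Arc elasticity E = %Δq/%ΔP ≈ 0.3098/0.1445 ≈ 2.14.
|E| > 1: supply is elastic over this range.

2.14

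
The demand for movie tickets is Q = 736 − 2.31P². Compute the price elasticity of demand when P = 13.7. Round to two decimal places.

At P = 13.7, Q = 302.4361.
dQ/dP = −2·2.31·P = −63.294.
Point elasticity E = (dQ/dP)·(P/Q) = -63.294 × 13.7/302.4361 ≈ -2.87.
|E| > 1, so demand is elastic at this price.

-2.87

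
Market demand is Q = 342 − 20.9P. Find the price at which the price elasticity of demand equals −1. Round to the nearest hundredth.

8.18

For linear demand Q = a − bP, E = −bP/(a − bP). |E| = 1 ⇒ bP = a − bP ⇒ P = a/(2b).
P = 342/(2·20.9) ≈ 8.18.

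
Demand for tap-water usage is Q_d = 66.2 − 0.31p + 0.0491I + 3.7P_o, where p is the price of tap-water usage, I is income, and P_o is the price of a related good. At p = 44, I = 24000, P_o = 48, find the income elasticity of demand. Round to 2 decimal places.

0.84

At the given point, Q_d = 66.2 − 0.31(44) + 0.0491(24000) + 3.7(48) = 66.2 − 13.64 + 1178.4 + 177.6 = 1408.56.
∂Q_d/∂I = +0.0491, so E_I = 0.0491·(24000/1408.56) ≈ 0.84.
E_I ∈ (0,1): normal good (necessity).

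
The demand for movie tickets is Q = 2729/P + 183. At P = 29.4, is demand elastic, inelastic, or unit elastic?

At P = 29.4, Q = 275.8231.
dQ/dP = −2729/P² = −3.1572.
Point elasticity E = (dQ/dP)·(P/Q) = -3.1572 × 29.4/275.8231 ≈ -0.337.
|E| ≈ 0.337 < 1, so demand is inelastic.

inelastic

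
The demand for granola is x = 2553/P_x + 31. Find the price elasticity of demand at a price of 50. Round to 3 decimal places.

-0.622

At P_x = 50, x = 82.06.
dx/dP_x = −2553/P_x² = −1.0212.
Point elasticity E = (dx/dP_x)·(P_x/x) = -1.0212 × 50/82.06 ≈ -0.622.
|E| < 1, so demand is inelastic at this price.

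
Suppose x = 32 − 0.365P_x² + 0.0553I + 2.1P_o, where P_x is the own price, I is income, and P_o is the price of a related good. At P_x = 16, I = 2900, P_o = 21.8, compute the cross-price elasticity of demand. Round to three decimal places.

At the given point, x = 32 − 0.365(16)² + 0.0553(2900) + 2.1(21.8) = 32 − 93.44 + 160.37 + 45.78 = 144.71.
∂x/∂P_o = +2.1, so E_xy = 2.1·(21.8/144.71) ≈ 0.316.
E_xy > 0: the goods are substitutes.

0.316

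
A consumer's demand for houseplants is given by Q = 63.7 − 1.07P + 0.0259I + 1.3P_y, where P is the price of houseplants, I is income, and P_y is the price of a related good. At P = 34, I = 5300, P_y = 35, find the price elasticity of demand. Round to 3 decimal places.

-0.173

First evaluate Q: 63.7 − 1.07(34) + 0.0259(5300) + 1.3(35) = 63.7 − 36.38 + 137.27 + 45.5 = 210.09.
∂Q/∂P = −1.07, so E_p = (−1.07)·(34/210.09) ≈ -0.173.
|E_p| < 1: demand is inelastic.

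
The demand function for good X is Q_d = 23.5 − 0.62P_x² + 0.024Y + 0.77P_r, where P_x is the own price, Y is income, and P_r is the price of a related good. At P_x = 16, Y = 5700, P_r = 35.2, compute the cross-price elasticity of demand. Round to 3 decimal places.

0.945

Q_d = 23.5 − 0.62(16)² + 0.024(5700) + 0.77(35.2) = 23.5 − 158.72 + 136.8 + 27.104 = 28.684.
∂Q_d/∂P_r = +0.77, so E_xy = 0.77·(35.2/28.684) ≈ 0.945.
E_xy > 0: the goods are substitutes.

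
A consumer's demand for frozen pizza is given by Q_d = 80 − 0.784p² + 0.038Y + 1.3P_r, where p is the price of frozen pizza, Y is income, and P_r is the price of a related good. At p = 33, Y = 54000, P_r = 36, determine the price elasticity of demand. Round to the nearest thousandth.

First evaluate Q_d: 80 − 0.784(33)² + 0.038(54000) + 1.3(36) = 80 − 853.776 + 2052 + 46.8 = 1325.024.
∂Q_d/∂p = −2·0.784·p = -51.744, so E_p = -51.744·(33/1325.024) ≈ -1.289.
|E_p| > 1: demand is elastic.

-1.289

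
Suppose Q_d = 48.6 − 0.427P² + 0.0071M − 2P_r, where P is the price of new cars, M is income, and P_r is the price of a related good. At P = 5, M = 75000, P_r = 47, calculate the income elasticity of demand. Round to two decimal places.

1.12

Substituting, Q_d = 48.6 − 0.427(5)² + 0.0071(75000) − 2(47) = 48.6 − 10.675 + 532.5 − 94 = 476.425.
∂Q_d/∂M = +0.0071, so E_I = 0.0071·(75000/476.425) ≈ 1.12.
E_I > 1: normal good (luxury).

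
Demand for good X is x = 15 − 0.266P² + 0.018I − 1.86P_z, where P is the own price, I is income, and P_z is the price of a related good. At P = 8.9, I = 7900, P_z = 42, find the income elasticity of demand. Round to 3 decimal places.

2.451

Evaluating quantity at (P, I, P_z) gives x = 15 − 0.266(8.9)² + 0.018(7900) − 1.86(42) = 15 − 21.0699 + 142.2 − 78.12 = 58.0101.
∂x/∂I = +0.018, so E_I = 0.018·(7900/58.0101) ≈ 2.451.
E_I > 1: normal good (luxury).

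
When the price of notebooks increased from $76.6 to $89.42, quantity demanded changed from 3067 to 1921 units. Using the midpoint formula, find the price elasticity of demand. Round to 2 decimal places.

-2.98

%ΔQ = (1921 − 3067)/[(3067 + 1921)/2] = -1146/2494 ≈ -0.4595.
%ΔP = (89.42 − 76.6)/[(76.6 + 89.42)/2] = 12.82/83.01 ≈ 0.1544.
Arc elasticity E = %ΔQ/%ΔP ≈ -0.4595/0.1544 ≈ -2.98.
|E| > 1: demand is elastic over this range.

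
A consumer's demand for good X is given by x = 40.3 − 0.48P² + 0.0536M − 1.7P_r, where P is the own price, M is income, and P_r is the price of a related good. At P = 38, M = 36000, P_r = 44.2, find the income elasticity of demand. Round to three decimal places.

Evaluating quantity at (P, M, P_r) gives x = 40.3 − 0.48(38)² + 0.0536(36000) − 1.7(44.2) = 40.3 − 693.12 + 1929.6 − 75.14 = 1201.64.
∂x/∂M = +0.0536, so E_I = 0.0536·(36000/1201.64) ≈ 1.606.
E_I > 1: normal good (luxury).

1.606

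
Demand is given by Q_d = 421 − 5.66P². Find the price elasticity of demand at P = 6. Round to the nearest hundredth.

-1.88

At P = 6, Q_d = 217.24.
dQ_d/dP = −2·5.66·P = −67.92.
Point elasticity E = (dQ_d/dP)·(P/Q_d) = -67.92 × 6/217.24 ≈ -1.88.
|E| > 1, so demand is elastic at this price.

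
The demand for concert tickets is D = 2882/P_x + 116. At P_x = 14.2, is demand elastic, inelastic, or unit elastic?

inelastic

At P_x = 14.2, D = 318.9577.
dD/dP_x = −2882/P_x² = −14.2928.
Point elasticity E = (dD/dP_x)·(P_x/D) = -14.2928 × 14.2/318.9577 ≈ -0.636.
|E| ≈ 0.636 < 1, so demand is inelastic.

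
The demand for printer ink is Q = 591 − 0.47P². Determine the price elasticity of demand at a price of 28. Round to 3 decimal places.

At P = 28, Q = 222.52.
dQ/dP = −2·0.47·P = −26.32.
Point elasticity E = (dQ/dP)·(P/Q) = -26.32 × 28/222.52 ≈ -3.312.
|E| > 1, so demand is elastic at this price.

-3.312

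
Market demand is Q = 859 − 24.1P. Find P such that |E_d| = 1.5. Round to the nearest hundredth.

Set −bP/(a − bP) = −1.5 ⇒ bP = 1.5(a − bP) ⇒ bP(1+1.5) = 1.5·a.
P = 1.5·859/(24.1·2.5) ≈ 21.39.

21.39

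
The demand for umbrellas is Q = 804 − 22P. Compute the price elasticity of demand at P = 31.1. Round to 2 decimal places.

At P = 31.1, Q = 119.8.
dQ/dP = −22.
Point elasticity E = (dQ/dP)·(P/Q) = -22 × 31.1/119.8 ≈ -5.71.
|E| > 1, so demand is elastic at this price.

-5.71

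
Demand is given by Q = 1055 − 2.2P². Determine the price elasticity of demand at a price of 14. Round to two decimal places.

At P = 14, Q = 623.8.
dQ/dP = −2·2.2·P = −61.6.
Point elasticity E = (dQ/dP)·(P/Q) = -61.6 × 14/623.8 ≈ -1.38.
|E| > 1, so demand is elastic at this price.

-1.38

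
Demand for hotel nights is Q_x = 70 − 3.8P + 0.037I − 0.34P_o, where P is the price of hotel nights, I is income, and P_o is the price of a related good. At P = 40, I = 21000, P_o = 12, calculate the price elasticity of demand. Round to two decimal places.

First evaluate Q_x: 70 − 3.8(40) + 0.037(21000) − 0.34(12) = 70 − 152 + 777 − 4.08 = 690.92.
∂Q_x/∂P = −3.8, so E_p = (−3.8)·(40/690.92) ≈ -0.22.
|E_p| < 1: demand is inelastic.

-0.22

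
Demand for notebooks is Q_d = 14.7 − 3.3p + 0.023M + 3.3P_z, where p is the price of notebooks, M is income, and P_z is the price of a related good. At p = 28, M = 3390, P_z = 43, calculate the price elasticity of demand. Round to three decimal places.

-0.650

Substituting, Q_d = 14.7 − 3.3(28) + 0.023(3390) + 3.3(43) = 14.7 − 92.4 + 77.97 + 141.9 = 142.17.
∂Q_d/∂p = −3.3, so E_p = (−3.3)·(28/142.17) ≈ -0.650.
|E_p| < 1: demand is inelastic.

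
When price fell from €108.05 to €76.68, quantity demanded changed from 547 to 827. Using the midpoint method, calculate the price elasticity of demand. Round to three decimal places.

-1.200

%ΔQ = (827 − 547)/[(547 + 827)/2] = 280/687 ≈ 0.4076.
%ΔP = (76.68 − 108.05)/[(108.05 + 76.68)/2] = -31.37/92.365 ≈ -0.3396.
Arc elasticity E = %ΔQ/%ΔP ≈ 0.4076/-0.3396 ≈ -1.200.
|E| > 1: demand is elastic over this range.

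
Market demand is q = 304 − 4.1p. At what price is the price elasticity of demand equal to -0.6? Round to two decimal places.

Set −bp/(a − bp) = −0.6 ⇒ bp = 0.6(a − bp) ⇒ bp(1+0.6) = 0.6·a.
p = 0.6·304/(4.1·1.6) ≈ 27.80.

27.80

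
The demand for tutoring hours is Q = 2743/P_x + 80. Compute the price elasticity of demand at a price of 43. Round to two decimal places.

At P_x = 43, Q = 143.7907.
dQ/dP_x = −2743/P_x² = −1.4835.
Point elasticity E = (dQ/dP_x)·(P_x/Q) = -1.4835 × 43/143.7907 ≈ -0.44.
|E| < 1, so demand is inelastic at this price.

-0.44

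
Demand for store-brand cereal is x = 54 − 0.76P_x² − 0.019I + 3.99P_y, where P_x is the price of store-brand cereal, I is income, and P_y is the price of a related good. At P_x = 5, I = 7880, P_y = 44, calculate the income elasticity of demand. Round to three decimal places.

Evaluating quantity at (P_x, I, P_y) gives x = 54 − 0.76(5)² − 0.019(7880) + 3.99(44) = 54 − 19 − 149.72 + 175.56 = 60.84.
∂x/∂I = −0.019, so E_I = -0.019·(7880/60.84) ≈ -2.461.
E_I < 0: inferior good.

-2.461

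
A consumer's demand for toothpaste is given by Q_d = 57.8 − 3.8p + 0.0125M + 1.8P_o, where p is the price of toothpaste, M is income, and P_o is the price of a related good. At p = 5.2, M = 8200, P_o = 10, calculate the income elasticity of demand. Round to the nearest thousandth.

Evaluating quantity at (p, M, P_o) gives Q_d = 57.8 − 3.8(5.2) + 0.0125(8200) + 1.8(10) = 57.8 − 19.76 + 102.5 + 18 = 158.54.
∂Q_d/∂M = +0.0125, so E_I = 0.0125·(8200/158.54) ≈ 0.647.
E_I ∈ (0,1): normal good (necessity).

0.647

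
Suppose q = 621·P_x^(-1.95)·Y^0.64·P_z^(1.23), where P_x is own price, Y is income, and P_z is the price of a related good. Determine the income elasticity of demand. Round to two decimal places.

0.64

For a Cobb–Douglas (constant-elasticity) form q = A·Y^α·…, the elasticity with respect to Y equals the exponent α at every point.
Here the exponent on Y is 0.64, so the income elasticity of demand is 0.64.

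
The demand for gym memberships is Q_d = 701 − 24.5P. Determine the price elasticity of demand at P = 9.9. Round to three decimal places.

At P = 9.9, Q_d = 458.45.
dQ_d/dP = −24.5.
Point elasticity E = (dQ_d/dP)·(P/Q_d) = -24.5 × 9.9/458.45 ≈ -0.529.
|E| < 1, so demand is inelastic at this price.

-0.529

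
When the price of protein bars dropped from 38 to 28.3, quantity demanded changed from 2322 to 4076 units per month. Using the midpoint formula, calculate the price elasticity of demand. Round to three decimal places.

-1.874

%Δq = (4076 − 2322)/[(2322 + 4076)/2] = 1754/3199 ≈ 0.5483.
%ΔP = (28.3 − 38)/[(38 + 28.3)/2] = -9.7/33.15 ≈ -0.2926.
Arc elasticity E = %Δq/%ΔP ≈ 0.5483/-0.2926 ≈ -1.874.
|E| > 1: demand is elastic over this range.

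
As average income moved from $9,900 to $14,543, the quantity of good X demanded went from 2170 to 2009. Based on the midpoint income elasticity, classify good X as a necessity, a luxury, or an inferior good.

%ΔQ = (2009 − 2170)/[(2170+2009)/2] = -161/2089.5 ≈ -0.0771.
%ΔM = (14,543 − 9,900)/[(9,900+14,543)/2] = 4643/12221.5 ≈ 0.3799.
E_I = %ΔQ/%ΔM ≈ -0.203.
E_I < 0: inferior good.

inferior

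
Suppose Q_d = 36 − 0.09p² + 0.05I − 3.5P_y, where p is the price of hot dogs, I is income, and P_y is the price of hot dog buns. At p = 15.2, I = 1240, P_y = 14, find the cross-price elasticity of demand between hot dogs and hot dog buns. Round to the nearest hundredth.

At the given point, Q_d = 36 − 0.09(15.2)² + 0.05(1240) − 3.5(14) = 36 − 20.7936 + 62 − 49 = 28.2064.
∂Q_d/∂P_y = −3.5, so E_xy = -3.5·(14/28.2064) ≈ -1.74.
E_xy < 0: the goods are complements.

-1.74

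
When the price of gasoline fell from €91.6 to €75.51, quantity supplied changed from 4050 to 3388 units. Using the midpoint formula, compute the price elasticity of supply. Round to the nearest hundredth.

0.92

%ΔQ = (3388 − 4050)/[(4050 + 3388)/2] = -662/3719 ≈ -0.1780.
%Δp = (75.51 − 91.6)/[(91.6 + 75.51)/2] = -16.09/83.555 ≈ -0.1926.
Arc elasticity E = %ΔQ/%Δp ≈ -0.1780/-0.1926 ≈ 0.92.
|E| < 1: supply is inelastic over this range.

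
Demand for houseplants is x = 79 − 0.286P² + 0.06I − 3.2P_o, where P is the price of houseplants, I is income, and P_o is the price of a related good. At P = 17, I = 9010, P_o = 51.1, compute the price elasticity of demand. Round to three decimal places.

-0.443

Substituting, x = 79 − 0.286(17)² + 0.06(9010) − 3.2(51.1) = 79 − 82.654 + 540.6 − 163.52 = 373.426.
∂x/∂P = −2·0.286·P = -9.724, so E_p = -9.724·(17/373.426) ≈ -0.443.
|E_p| < 1: demand is inelastic.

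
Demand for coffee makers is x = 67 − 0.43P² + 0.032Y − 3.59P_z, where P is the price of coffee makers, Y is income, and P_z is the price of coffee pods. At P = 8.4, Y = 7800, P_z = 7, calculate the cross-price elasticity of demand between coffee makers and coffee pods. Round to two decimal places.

At the given point, x = 67 − 0.43(8.4)² + 0.032(7800) − 3.59(7) = 67 − 30.3408 + 249.6 − 25.13 = 261.1292.
∂x/∂P_z = −3.59, so E_xy = -3.59·(7/261.1292) ≈ -0.10.
E_xy < 0: the goods are complements.

-0.10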